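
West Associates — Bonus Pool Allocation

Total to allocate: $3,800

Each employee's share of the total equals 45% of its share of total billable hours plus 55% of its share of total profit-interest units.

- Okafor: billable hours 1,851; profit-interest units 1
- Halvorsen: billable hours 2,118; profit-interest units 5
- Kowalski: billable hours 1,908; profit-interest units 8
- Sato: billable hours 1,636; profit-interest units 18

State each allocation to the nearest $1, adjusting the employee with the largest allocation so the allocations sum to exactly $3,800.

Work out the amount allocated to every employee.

Okafor: $487; Halvorsen: $809; Kowalski: $957; Sato: $1,547

Billable hours total 7,513; profit-interest units total 32.
Composite weights (45% billable hours + 55% profit-interest units): Okafor 0.1281; Halvorsen 0.2128; Kowalski 0.2518; Sato 0.4074.
Raw shares: Okafor 486.61; Halvorsen 808.63; Kowalski 956.77; Sato 1,547.99.
After rounding ($1): Okafor $487; Halvorsen $809; Kowalski $957; Sato $1,548. Sum = $3,801.
Difference $3,800 − $3,801 = −$1 applied to largest allocation (Sato): Sato becomes $1,547.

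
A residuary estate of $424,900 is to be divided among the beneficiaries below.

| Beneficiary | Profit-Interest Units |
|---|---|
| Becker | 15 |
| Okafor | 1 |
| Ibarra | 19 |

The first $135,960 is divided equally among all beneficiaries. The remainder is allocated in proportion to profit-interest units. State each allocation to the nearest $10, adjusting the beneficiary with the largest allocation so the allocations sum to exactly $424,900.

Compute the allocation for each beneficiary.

Becker: $169,150; Okafor: $53,580; Ibarra: $202,170

First tranche $135,960 split equally: $45,320 each.
Remainder $288,940 by profit-interest units (total 35): Becker 123,831.43 → $123,830; Okafor 8,255.43 → $8,260; Ibarra 156,853.14 → $156,850.
Totals: Becker $45,320 + $123,830 = $169,150; Okafor $45,320 + $8,260 = $53,580; Ibarra $45,320 + $156,850 = $202,170.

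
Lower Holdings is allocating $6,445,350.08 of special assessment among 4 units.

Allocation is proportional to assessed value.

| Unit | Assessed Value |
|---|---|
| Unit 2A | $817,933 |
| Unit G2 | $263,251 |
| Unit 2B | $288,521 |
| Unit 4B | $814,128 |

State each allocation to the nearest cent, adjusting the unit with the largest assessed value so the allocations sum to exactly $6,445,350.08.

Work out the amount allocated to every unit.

Combined assessed value = 817,933 + 263,251 + 288,521 + 814,128 = 2,183,833.
Unrounded shares: Unit 2A 2,414,041.9744; Unit G2 776,957.2371; Unit 2B 851,538.9457; Unit 4B 2,402,811.9229.
After rounding (cent): Unit 2A $2,414,041.97; Unit G2 $776,957.24; Unit 2B $851,538.95; Unit 4B $2,402,811.92. Sum = $6,445,350.08.
Sum already equals the total — no adjustment.

Unit 2A: $2,414,041.97 | Unit G2: $776,957.24 | Unit 2B: $851,538.95 | Unit 4B: $2,402,811.92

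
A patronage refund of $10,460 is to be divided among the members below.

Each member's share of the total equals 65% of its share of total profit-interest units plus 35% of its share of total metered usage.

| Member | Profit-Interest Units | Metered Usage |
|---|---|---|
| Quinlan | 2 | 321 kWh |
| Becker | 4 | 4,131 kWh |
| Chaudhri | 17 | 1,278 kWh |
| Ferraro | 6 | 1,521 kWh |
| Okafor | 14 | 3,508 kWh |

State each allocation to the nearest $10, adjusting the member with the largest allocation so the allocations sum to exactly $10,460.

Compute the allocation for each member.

Quinlan: $430; Becker: $2,040; Chaudhri: $3,120; Ferraro: $1,470; Okafor: $3,400

Profit-interest units total 43; metered usage total 10,759.
Combined weights (65% profit-interest units + 35% metered usage): Quinlan 0.0407; Becker 0.1949; Chaudhri 0.2986; Ferraro 0.1402; Okafor 0.3257.
Pro-rata amounts: Quinlan 425.46; Becker 2,038.13; Chaudhri 3,122.85; Ferraro 1,466.25; Okafor 3,407.31.
Rounded to nearest $10: Quinlan $430; Becker $2,040; Chaudhri $3,120; Ferraro $1,470; Okafor $3,410. Sum = $10,470.
Difference $10,460 − $10,470 = −$10 applied to largest allocation (Okafor): Okafor becomes $3,400.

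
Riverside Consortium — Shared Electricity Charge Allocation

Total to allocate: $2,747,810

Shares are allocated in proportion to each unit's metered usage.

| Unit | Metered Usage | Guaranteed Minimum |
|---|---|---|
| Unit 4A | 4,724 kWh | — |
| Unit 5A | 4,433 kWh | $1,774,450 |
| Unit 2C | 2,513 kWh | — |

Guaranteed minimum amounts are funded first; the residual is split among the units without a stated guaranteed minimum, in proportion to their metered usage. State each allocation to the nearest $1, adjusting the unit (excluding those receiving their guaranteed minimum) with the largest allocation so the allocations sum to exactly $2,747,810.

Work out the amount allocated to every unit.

Fund the minimums — Unit 5A $1,774,450. Balance $973,360.
Balance split over remaining metered usage 7,237: Unit 4A 635,367.23 → $635,367; Unit 2C 337,992.77 → $337,993.

Unit 4A: $635,367 · Unit 5A: $1,774,450 · Unit 2C: $337,993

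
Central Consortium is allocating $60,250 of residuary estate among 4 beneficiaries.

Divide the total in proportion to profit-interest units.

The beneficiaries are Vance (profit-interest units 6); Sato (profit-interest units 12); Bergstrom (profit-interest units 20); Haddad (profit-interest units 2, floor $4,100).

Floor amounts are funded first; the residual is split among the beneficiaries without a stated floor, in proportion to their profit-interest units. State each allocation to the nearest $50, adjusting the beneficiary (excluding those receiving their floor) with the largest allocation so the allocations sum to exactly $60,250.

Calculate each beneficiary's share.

Fund the minimums — Haddad $4,100. Residual $56,150.
Residual split over remaining profit-interest units 38: Vance 8,865.79 → $8,850; Sato 17,731.58 → $17,750; Bergstrom 29,552.63 → $29,550.

Vance: $8,850 · Sato: $17,750 · Bergstrom: $29,550 · Haddad: $4,100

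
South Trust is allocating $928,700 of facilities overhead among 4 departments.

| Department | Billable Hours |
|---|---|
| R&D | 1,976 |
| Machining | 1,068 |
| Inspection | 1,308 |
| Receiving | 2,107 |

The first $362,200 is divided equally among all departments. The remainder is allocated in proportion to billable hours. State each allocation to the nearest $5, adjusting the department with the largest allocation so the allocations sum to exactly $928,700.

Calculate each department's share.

R&D: $263,860; Machining: $184,220; Inspection: $205,270; Receiving: $275,350

$362,200 shared equally gives $90,550 per department.
Remainder $566,500 by billable hours (total 6,459): R&D 173,309.18 → $173,310; Machining 93,671.16 → $93,670; Inspection 114,720.85 → $114,720; Receiving 184,798.81 → $184,800.
Totals: R&D $90,550 + $173,310 = $263,860; Machining $90,550 + $93,670 = $184,220; Inspection $90,550 + $114,720 = $205,270; Receiving $90,550 + $184,800 = $275,350.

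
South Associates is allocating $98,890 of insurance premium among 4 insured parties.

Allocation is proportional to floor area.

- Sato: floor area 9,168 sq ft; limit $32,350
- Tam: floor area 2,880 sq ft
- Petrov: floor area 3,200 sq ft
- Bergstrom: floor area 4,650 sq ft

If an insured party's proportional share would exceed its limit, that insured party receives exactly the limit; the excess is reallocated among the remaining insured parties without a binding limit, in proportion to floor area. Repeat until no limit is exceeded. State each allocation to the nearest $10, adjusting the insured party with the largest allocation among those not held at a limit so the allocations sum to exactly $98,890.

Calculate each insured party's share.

Sato: $32,350 | Tam: $17,860 | Petrov: $19,840 | Bergstrom: $28,840

Sum of floor area: 19,898.
Unconstrained shares: Sato 45,563.55; Tam 14,313.16; Petrov 15,903.51; Bergstrom 23,109.78.
Cap binds for Sato ($32,350); remaining pool $66,540 reallocated over remaining floor area 10,730.
Remaining shares: Tam 17,859.76 → $17,860; Petrov 19,844.18 → $19,840; Bergstrom 28,836.07 → $28,840.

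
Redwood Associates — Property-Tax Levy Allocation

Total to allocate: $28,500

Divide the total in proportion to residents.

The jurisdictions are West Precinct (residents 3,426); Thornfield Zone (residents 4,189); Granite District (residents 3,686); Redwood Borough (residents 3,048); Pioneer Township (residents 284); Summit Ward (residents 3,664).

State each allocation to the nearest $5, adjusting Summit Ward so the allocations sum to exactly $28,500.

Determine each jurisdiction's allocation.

Residents total: 18,297.
Proportional shares: West Precinct 3,426/18,297 × $28,500 = 5,336.45; Thornfield Zone 4,189/18,297 × $28,500 = 6,524.92; Granite District 3,686/18,297 × $28,500 = 5,741.43; Redwood Borough 3,048/18,297 × $28,500 = 4,747.66; Pioneer Township 284/18,297 × $28,500 = 442.37; Summit Ward 3,664/18,297 × $28,500 = 5,707.17.
At nearest $5: West Precinct $5,335; Thornfield Zone $6,525; Granite District $5,740; Redwood Borough $4,750; Pioneer Township $440; Summit Ward $5,705. Sum = $28,495.
Difference $28,500 − $28,495 = +$5 applied to Summit Ward: Summit Ward becomes $5,710.

West Precinct: $5,335 | Thornfield Zone: $6,525 | Granite District: $5,740 | Redwood Borough: $4,750 | Pioneer Township: $440 | Summit Ward: $5,710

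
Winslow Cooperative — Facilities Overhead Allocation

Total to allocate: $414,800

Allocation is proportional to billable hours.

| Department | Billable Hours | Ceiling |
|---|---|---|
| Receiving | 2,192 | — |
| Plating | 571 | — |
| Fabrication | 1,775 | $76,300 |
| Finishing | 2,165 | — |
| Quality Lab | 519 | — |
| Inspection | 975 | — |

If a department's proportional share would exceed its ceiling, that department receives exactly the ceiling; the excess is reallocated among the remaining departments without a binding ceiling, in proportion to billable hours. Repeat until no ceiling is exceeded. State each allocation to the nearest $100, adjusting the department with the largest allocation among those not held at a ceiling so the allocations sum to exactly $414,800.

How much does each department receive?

Receiving: $115,500 · Plating: $30,100 · Fabrication: $76,300 · Finishing: $114,100 · Quality Lab: $27,400 · Inspection: $51,400

Billable hours total: 8,197.
Pro-rata shares before constraints: Receiving 110,923.70; Plating 28,894.82; Fabrication 89,821.89; Finishing 109,557.40; Quality Lab 26,263.41; Inspection 49,338.78.
Capped: Fabrication ($76,300); remaining pool $338,500 reallocated over remaining billable hours 6,422.
Remaining shares: Receiving 115,539.08 → $115,500; Plating 30,097.09 → $30,100; Finishing 114,115.93 → $114,100; Quality Lab 27,356.20 → $27,400; Inspection 51,391.70 → $51,400.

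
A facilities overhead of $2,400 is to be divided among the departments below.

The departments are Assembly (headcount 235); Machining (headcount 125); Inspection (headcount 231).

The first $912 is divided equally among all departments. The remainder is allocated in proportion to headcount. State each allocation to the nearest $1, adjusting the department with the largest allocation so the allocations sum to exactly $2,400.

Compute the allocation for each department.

Equal tier: $912 ÷ 3 = $304 apiece.
Remainder $1,488 by headcount (total 591): Assembly 591.68 → $592; Machining 314.72 → $315; Inspection 581.60 → $582.
Rounding difference −$1 on remainder applied to Assembly.
Totals: Assembly $304 + $591 = $895; Machining $304 + $315 = $619; Inspection $304 + $582 = $886.

Assembly: $895 | Machining: $619 | Inspection: $886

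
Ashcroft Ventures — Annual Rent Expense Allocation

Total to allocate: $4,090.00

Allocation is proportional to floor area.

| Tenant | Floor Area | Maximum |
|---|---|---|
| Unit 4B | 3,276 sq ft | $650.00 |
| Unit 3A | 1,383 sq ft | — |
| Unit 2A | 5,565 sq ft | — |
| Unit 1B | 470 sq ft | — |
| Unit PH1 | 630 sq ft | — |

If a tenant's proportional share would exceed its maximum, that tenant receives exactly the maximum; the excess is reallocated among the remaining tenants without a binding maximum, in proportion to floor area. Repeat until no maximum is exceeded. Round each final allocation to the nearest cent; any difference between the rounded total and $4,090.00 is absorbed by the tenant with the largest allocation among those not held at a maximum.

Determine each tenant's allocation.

Total floor area = 11,324.
Unconstrained shares: Unit 4B 1,183.22501; Unit 3A 499.5117; Unit 2A 2,009.9656; Unit 1B 169.7545; Unit PH1 227.5433.
Capped: Unit 4B ($650.00); balance $3,440.00 reallocated over remaining floor area 8,048.
Redistributed shares: Unit 3A 591.1431 → $591.14; Unit 2A 2,378.6779 → $2,378.68; Unit 1B 200.8946 → $200.89; Unit PH1 269.2843 → $269.28.
Rounding difference +$0.01 applied to Unit 2A → $2,378.69.

Unit 4B: $650.00; Unit 3A: $591.14; Unit 2A: $2,378.69; Unit 1B: $200.89; Unit PH1: $269.28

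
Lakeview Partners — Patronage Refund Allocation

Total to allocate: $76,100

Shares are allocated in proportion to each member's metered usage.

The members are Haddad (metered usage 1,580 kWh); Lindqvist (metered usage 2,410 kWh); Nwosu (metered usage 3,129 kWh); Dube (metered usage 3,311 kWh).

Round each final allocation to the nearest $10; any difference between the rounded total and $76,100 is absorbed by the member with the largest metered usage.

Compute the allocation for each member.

Metered usage total: 1,580 + 2,410 + 3,129 + 3,311 = 10,430.
Pro-rata amounts: Haddad 11,528.09; Lindqvist 17,583.99; Nwosu 22,830.00; Dube 24,157.92.
At nearest $10: Haddad $11,530; Lindqvist $17,580; Nwosu $22,830; Dube $24,160. Sum = $76,100.
Sum already equals the total — no adjustment.

Haddad: $11,530; Lindqvist: $17,580; Nwosu: $22,830; Dube: $24,160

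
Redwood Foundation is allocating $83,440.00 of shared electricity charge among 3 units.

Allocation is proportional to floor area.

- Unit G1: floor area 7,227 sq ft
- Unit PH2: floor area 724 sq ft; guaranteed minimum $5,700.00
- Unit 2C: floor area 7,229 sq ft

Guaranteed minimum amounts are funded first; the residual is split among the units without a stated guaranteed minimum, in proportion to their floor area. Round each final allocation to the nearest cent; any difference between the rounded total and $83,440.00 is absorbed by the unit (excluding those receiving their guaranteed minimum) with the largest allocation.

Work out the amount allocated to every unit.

Fund the minimums — Unit PH2 $5,700.00. Balance $77,740.00.
Balance split over remaining floor area 14,456: Unit G1 38,864.6223 → $38,864.62; Unit 2C 38,875.3777 → $38,875.38.

Unit G1: $38,864.62; Unit PH2: $5,700.00; Unit 2C: $38,875.38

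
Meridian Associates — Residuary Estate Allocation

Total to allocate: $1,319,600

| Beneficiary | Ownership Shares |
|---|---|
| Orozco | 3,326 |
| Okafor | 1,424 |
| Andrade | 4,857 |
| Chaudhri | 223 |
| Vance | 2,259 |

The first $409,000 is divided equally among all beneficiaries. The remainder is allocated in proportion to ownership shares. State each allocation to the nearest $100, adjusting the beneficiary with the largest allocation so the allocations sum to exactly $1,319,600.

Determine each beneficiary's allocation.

Equal tier: $409,000 ÷ 5 = $81,800 apiece.
Remainder $910,600 by ownership shares (total 12,089): Orozco 250,529.87 → $250,500; Okafor 107,262.34 → $107,300; Andrade 365,851.95 → $365,900; Chaudhri 16,797.40 → $16,800; Vance 170,158.44 → $170,200.
Rounding difference −$100 on remainder applied to Andrade.
Totals: Orozco $81,800 + $250,500 = $332,300; Okafor $81,800 + $107,300 = $189,100; Andrade $81,800 + $365,800 = $447,600; Chaudhri $81,800 + $16,800 = $98,600; Vance $81,800 + $170,200 = $252,000.

Orozco: $332,300 | Okafor: $189,100 | Andrade: $447,600 | Chaudhri: $98,600 | Vance: $252,000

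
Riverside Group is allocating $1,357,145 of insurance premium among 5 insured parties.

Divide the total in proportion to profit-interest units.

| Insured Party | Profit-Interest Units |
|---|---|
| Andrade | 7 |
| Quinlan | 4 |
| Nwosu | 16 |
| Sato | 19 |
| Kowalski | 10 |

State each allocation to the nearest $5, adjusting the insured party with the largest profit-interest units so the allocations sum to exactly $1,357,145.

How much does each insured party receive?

Andrade: $169,645; Quinlan: $96,940; Nwosu: $387,755; Sato: $460,460; Kowalski: $242,345

Sum of profit-interest units: 7 + 4 + 16 + 19 + 10 = 56.
Pro-rata amounts: Andrade 169,643.12; Quinlan 96,938.93; Nwosu 387,755.71; Sato 460,459.91; Kowalski 242,347.32.
At nearest $5: Andrade $169,645; Quinlan $96,940; Nwosu $387,755; Sato $460,460; Kowalski $242,345. Sum = $1,357,145.
Sum already equals the total — no adjustment.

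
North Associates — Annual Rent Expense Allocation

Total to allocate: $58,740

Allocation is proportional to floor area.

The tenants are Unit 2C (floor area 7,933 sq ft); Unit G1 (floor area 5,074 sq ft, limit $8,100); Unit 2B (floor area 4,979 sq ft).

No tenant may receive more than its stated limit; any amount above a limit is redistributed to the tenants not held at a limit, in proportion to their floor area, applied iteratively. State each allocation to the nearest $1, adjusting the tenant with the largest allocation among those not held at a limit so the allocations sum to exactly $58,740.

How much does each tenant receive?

Unit 2C: $31,113 · Unit G1: $8,100 · Unit 2B: $19,527

Total floor area = 17,986.
Unconstrained shares: Unit 2C 25,908.17; Unit G1 16,571.04; Unit 2B 16,260.78.
Capped: Unit G1 ($8,100); remaining pool $50,640 reallocated over remaining floor area 12,912.
Shares after redistribution: Unit 2C 31,112.70 → $31,113; Unit 2B 19,527.30 → $19,527.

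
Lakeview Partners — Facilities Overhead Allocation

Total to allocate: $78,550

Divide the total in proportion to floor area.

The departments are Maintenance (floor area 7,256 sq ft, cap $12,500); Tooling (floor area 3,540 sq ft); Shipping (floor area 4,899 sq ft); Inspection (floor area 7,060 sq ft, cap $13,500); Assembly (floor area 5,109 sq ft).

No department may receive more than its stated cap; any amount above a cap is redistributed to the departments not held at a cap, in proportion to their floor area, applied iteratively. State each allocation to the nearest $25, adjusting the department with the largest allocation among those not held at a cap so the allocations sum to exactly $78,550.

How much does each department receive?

Sum of floor area: 27,864.
Unconstrained shares: Maintenance 20,455.02; Tooling 9,979.44; Shipping 13,810.52; Inspection 19,902.49; Assembly 14,402.52.
Capped: Maintenance ($12,500), Inspection ($13,500); remaining pool $52,550 reallocated over remaining floor area 13,548.
Shares after redistribution: Tooling 13,730.96 → $13,725; Shipping 19,002.25 → $19,000; Assembly 19,816.80 → $19,825.

Maintenance: $12,500; Tooling: $13,725; Shipping: $19,000; Inspection: $13,500; Assembly: $19,825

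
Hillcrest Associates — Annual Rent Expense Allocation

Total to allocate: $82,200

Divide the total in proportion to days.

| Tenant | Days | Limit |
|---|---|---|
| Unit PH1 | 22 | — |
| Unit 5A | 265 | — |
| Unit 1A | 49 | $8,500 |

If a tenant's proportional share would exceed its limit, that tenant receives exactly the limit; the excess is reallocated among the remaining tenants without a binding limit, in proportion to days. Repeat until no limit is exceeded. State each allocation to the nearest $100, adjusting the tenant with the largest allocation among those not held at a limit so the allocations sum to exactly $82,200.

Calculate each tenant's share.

Unit PH1: $5,600 · Unit 5A: $68,100 · Unit 1A: $8,500

Total days = 336.
Unconstrained shares: Unit PH1 5,382.14; Unit 5A 64,830.36; Unit 1A 11,987.50.
Capped: Unit 1A ($8,500); residual $73,700 reallocated over remaining days 287.
Remaining shares: Unit PH1 5,649.48 → $5,600; Unit 5A 68,050.52 → $68,100.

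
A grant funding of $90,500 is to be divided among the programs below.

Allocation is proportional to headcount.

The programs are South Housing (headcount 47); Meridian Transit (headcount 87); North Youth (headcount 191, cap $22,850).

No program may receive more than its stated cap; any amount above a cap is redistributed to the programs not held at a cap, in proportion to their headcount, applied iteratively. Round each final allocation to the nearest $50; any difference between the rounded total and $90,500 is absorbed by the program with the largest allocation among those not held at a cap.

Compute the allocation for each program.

Headcount total: 325.
Unconstrained shares: South Housing 13,087.69; Meridian Transit 24,226.15; North Youth 53,186.15.
Cap binds for North Youth ($22,850); balance $67,650 reallocated over remaining headcount 134.
Redistributed shares: South Housing 23,727.99 → $23,750; Meridian Transit 43,922.01 → $43,900.

South Housing: $23,750 | Meridian Transit: $43,900 | North Youth: $22,850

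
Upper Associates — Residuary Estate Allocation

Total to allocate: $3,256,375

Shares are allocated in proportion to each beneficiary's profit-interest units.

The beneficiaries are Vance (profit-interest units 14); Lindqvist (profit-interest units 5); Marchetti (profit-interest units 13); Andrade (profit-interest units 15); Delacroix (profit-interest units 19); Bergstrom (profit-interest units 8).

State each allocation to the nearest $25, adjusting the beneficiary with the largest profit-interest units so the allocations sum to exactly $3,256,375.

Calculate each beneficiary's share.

Vance: $616,075 | Lindqvist: $220,025 | Marchetti: $572,075 | Andrade: $660,075 | Delacroix: $836,075 | Bergstrom: $352,050

Total profit-interest units = 74.
Raw shares: Vance 14/74 × $3,256,375 = 616,070.95; Lindqvist 5/74 × $3,256,375 = 220,025.34; Marchetti 13/74 × $3,256,375 = 572,065.88; Andrade 15/74 × $3,256,375 = 660,076.01; Delacroix 19/74 × $3,256,375 = 836,096.28; Bergstrom 8/74 × $3,256,375 = 352,040.54.
After rounding ($25): Vance $616,075; Lindqvist $220,025; Marchetti $572,075; Andrade $660,075; Delacroix $836,100; Bergstrom $352,050. Sum = $3,256,400.
Difference $3,256,375 − $3,256,400 = −$25 applied to largest profit-interest units (Delacroix): Delacroix becomes $836,075.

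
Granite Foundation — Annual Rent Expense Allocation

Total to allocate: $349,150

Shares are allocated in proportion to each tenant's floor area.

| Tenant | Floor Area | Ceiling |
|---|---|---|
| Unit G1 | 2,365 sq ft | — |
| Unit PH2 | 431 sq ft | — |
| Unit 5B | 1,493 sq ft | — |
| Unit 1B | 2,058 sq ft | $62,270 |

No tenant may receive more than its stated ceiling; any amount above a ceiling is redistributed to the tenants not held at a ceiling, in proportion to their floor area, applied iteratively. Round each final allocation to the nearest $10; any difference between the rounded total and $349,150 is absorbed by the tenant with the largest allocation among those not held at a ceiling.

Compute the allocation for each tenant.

Unit G1: $158,190 · Unit PH2: $28,830 · Unit 5B: $99,860 · Unit 1B: $62,270

Floor area total: 6,347.
Proportional shares (ignoring caps): Unit G1 130,099.22; Unit PH2 23,709.41; Unit 5B 82,130.29; Unit 1B 113,211.08.
Capped: Unit 1B ($62,270); residual $286,880 reallocated over remaining floor area 4,289.
Redistributed shares: Unit G1 158,188.67 → $158,190; Unit PH2 28,828.46 → $28,830; Unit 5B 99,862.87 → $99,860.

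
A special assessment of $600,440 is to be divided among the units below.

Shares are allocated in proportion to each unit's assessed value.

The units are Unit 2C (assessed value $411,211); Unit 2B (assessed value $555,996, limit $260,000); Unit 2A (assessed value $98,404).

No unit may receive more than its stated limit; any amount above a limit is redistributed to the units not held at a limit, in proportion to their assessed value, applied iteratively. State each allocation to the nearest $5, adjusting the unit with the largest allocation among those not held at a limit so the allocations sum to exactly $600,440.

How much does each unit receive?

Sum of assessed value: 1,065,611.
Proportional shares (ignoring caps): Unit 2C 231,705.13; Unit 2B 313,287.15; Unit 2A 55,447.72.
Cap binds for Unit 2B ($260,000); remaining pool $340,440 reallocated over remaining assessed value 509,615.
Redistributed shares: Unit 2C 274,702.81 → $274,705; Unit 2A 65,737.19 → $65,735.

Unit 2C: $274,705 | Unit 2B: $260,000 | Unit 2A: $65,735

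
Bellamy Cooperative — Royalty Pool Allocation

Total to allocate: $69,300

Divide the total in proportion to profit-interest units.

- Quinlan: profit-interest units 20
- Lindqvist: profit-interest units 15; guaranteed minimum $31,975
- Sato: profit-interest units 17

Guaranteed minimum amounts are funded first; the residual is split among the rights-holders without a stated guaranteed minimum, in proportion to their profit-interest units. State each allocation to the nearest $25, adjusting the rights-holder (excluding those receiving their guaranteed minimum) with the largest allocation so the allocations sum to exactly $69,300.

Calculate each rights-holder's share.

Minimums first: Lindqvist $31,975. Balance $37,325.
Balance split over remaining profit-interest units 37: Quinlan 20,175.68 → $20,175; Sato 17,149.32 → $17,150.

Quinlan: $20,175; Lindqvist: $31,975; Sato: $17,150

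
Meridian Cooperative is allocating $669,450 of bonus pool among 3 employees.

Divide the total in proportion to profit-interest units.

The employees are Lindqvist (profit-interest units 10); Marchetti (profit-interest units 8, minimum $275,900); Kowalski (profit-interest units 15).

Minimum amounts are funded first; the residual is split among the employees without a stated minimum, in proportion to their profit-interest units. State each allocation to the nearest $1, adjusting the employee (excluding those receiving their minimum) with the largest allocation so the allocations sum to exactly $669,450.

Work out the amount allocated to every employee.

Fund the minimums — Marchetti $275,900. Remaining pool $393,550.
Remaining pool split over remaining profit-interest units 25: Lindqvist 157,420.00 → $157,420; Kowalski 236,130.00 → $236,130.

Lindqvist: $157,420 | Marchetti: $275,900 | Kowalski: $236,130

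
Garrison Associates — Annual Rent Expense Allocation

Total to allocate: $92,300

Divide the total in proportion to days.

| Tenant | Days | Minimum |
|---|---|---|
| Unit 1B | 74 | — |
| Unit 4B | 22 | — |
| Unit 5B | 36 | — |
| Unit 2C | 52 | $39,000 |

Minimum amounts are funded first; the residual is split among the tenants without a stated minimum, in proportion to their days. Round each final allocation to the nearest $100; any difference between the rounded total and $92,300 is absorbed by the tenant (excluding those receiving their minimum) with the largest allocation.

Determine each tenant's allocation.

Unit 1B: $29,900; Unit 4B: $8,900; Unit 5B: $14,500; Unit 2C: $39,000

Guaranteed amounts: Unit 2C $39,000. Balance $53,300.
Balance split over remaining days 132: Unit 1B 29,880.30 → $29,900; Unit 4B 8,883.33 → $8,900; Unit 5B 14,536.36 → $14,500.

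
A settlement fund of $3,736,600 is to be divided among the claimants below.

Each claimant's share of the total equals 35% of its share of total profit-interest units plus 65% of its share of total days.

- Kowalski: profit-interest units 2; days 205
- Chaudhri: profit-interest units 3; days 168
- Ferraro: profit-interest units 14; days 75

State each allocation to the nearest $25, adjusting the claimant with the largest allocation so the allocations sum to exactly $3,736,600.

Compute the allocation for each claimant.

Kowalski: $1,249,050 | Chaudhri: $1,117,300 | Ferraro: $1,370,250

Totals — profit-interest units 19, days 448.
Composite weights (35% profit-interest units + 65% days): Kowalski 0.3343; Chaudhri 0.2990; Ferraro 0.3667.
Unrounded shares: Kowalski 1,249,052.49; Chaudhri 1,117,292.57; Ferraro 1,370,254.94.
At nearest $25: Kowalski $1,249,050; Chaudhri $1,117,300; Ferraro $1,370,250. Sum = $3,736,600.
Rounded total matches; no reconciliation needed.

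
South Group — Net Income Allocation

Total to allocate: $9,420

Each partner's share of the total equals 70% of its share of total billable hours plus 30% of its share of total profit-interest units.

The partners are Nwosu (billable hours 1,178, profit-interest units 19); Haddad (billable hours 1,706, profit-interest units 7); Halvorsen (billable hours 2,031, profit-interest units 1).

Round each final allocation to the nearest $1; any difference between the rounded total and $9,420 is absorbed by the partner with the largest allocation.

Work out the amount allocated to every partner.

Billable hours total 4,915; profit-interest units total 27.
Combined weights (70% billable hours + 30% profit-interest units): Nwosu 0.3789; Haddad 0.3207; Halvorsen 0.3004.
Unrounded shares: Nwosu 3,569.08; Haddad 3,021.45; Halvorsen 2,829.47.
After rounding ($1): Nwosu $3,569; Haddad $3,021; Halvorsen $2,829. Sum = $9,419.
Difference $9,420 − $9,419 = +$1 applied to largest allocation (Nwosu): Nwosu becomes $3,570.

Nwosu: $3,570 · Haddad: $3,021 · Halvorsen: $2,829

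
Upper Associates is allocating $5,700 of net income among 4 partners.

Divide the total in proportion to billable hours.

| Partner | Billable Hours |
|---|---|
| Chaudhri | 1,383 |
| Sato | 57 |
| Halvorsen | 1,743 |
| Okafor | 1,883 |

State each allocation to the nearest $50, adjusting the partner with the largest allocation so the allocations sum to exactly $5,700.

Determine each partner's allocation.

Chaudhri: $1,550 | Sato: $50 | Halvorsen: $1,950 | Okafor: $2,150

Sum of billable hours: 5,066.
Unrounded shares: Chaudhri 1,383/5,066 × $5,700 = 1,556.08; Sato 57/5,066 × $5,700 = 64.13; Halvorsen 1,743/5,066 × $5,700 = 1,961.13; Okafor 1,883/5,066 × $5,700 = 2,118.65.
Rounded to nearest $50: Chaudhri $1,550; Sato $50; Halvorsen $1,950; Okafor $2,100. Sum = $5,650.
Difference $5,700 − $5,650 = +$50 applied to largest allocation (Okafor): Okafor becomes $2,150.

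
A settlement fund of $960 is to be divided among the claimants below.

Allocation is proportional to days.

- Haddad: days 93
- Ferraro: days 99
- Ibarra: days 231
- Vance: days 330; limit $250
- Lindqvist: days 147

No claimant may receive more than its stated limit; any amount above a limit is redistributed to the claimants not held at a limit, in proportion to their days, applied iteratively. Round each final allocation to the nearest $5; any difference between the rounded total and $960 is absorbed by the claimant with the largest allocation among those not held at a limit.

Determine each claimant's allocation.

Combined days = 900.
Pro-rata shares before constraints: Haddad 99.20; Ferraro 105.60; Ibarra 246.40; Vance 352.00; Lindqvist 156.80.
Cap binds for Vance ($250); remaining pool $710 reallocated over remaining days 570.
Remaining shares: Haddad 115.84 → $115; Ferraro 123.32 → $125; Ibarra 287.74 → $290; Lindqvist 183.11 → $185.
Rounding difference −$5 applied to Ibarra → $285.

Haddad: $115 · Ferraro: $125 · Ibarra: $285 · Vance: $250 · Lindqvist: $185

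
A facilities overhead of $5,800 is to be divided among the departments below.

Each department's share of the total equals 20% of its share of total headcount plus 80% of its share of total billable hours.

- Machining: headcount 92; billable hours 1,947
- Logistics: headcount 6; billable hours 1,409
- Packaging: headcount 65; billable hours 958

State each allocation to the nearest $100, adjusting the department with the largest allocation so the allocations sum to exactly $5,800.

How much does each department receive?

Totals — headcount 163, billable hours 4,314.
Blended shares (20% headcount + 80% billable hours): Machining 0.4739; Logistics 0.2687; Packaging 0.2574.
Proportional shares: Machining 2,748.85; Logistics 1,558.17; Packaging 1,492.97.
After rounding ($100): Machining $2,700; Logistics $1,600; Packaging $1,500. Sum = $5,800.
Rounded total matches; no reconciliation needed.

Machining: $2,700 · Logistics: $1,600 · Packaging: $1,500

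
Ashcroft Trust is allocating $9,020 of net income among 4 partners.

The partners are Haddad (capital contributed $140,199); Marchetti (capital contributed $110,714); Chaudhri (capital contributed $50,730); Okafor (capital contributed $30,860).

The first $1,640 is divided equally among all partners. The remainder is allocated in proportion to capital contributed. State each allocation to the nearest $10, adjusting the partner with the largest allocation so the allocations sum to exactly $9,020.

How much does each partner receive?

Haddad: $3,520; Marchetti: $2,870; Chaudhri: $1,540; Okafor: $1,090

First tranche $1,640 split equally: $410 each.
Remainder $7,380 by capital contributed (total 332,503): Haddad 3,111.76 → $3,110; Marchetti 2,457.33 → $2,460; Chaudhri 1,125.97 → $1,130; Okafor 684.95 → $680.
Totals: Haddad $410 + $3,110 = $3,520; Marchetti $410 + $2,460 = $2,870; Chaudhri $410 + $1,130 = $1,540; Okafor $410 + $680 = $1,090.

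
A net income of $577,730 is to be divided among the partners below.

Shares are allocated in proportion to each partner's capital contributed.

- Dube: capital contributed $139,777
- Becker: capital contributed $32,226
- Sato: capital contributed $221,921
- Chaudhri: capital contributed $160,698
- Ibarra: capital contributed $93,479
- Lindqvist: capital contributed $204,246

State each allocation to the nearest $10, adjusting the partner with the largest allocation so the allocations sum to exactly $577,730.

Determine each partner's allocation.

Dube: $94,740 | Becker: $21,840 | Sato: $150,430 | Chaudhri: $108,920 | Ibarra: $63,360 | Lindqvist: $138,440

Combined capital contributed = 852,347.
Pro-rata amounts: Dube 139,777/852,347 × $577,730 = 94,742.36; Becker 32,226/852,347 × $577,730 = 21,843.13; Sato 221,921/852,347 × $577,730 = 150,420.45; Chaudhri 160,698/852,347 × $577,730 = 108,922.84; Ibarra 93,479/852,347 × $577,730 = 63,361.08; Lindqvist 204,246/852,347 × $577,730 = 138,440.14.
At nearest $10: Dube $94,740; Becker $21,840; Sato $150,420; Chaudhri $108,920; Ibarra $63,360; Lindqvist $138,440. Sum = $577,720.
Difference $577,730 − $577,720 = +$10 applied to largest allocation (Sato): Sato becomes $150,430.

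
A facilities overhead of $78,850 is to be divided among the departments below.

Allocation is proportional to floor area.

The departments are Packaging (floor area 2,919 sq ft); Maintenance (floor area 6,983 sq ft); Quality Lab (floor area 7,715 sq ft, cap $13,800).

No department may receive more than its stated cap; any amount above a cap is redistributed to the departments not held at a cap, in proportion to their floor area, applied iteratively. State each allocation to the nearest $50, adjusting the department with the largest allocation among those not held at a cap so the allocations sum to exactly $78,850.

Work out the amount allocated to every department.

Sum of floor area: 17,617.
Unconstrained shares: Packaging 13,064.83; Maintenance 31,254.44; Quality Lab 34,530.72.
Capped: Quality Lab ($13,800); remaining pool $65,050 reallocated over remaining floor area 9,902.
Shares after redistribution: Packaging 19,176.02 → $19,200; Maintenance 45,873.98 → $45,850.

Packaging: $19,200; Maintenance: $45,850; Quality Lab: $13,800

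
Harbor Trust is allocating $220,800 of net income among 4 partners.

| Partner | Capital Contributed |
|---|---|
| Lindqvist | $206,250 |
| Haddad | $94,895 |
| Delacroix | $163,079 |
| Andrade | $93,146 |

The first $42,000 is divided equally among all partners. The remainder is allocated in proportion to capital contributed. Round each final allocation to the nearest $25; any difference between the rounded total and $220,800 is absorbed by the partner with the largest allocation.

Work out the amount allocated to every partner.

First tranche $42,000 split equally: $10,500 each.
Remainder $178,800 by capital contributed (total 557,370): Lindqvist 66,163.41 → $66,175; Haddad 30,441.58 → $30,450; Delacroix 52,314.49 → $52,325; Andrade 29,880.52 → $29,875.
Rounding difference −$25 on remainder applied to Lindqvist.
Totals: Lindqvist $10,500 + $66,150 = $76,650; Haddad $10,500 + $30,450 = $40,950; Delacroix $10,500 + $52,325 = $62,825; Andrade $10,500 + $29,875 = $40,375.

Lindqvist: $76,650; Haddad: $40,950; Delacroix: $62,825; Andrade: $40,375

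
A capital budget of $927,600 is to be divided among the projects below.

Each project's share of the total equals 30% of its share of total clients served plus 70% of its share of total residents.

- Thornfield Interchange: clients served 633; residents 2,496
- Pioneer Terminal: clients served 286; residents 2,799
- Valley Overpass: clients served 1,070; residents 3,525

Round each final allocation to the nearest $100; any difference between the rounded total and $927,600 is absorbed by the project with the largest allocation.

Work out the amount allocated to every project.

Thornfield Interchange: $272,300 | Pioneer Terminal: $246,100 | Valley Overpass: $409,200

Totals — clients served 1,989, residents 8,820.
Combined weights (30% clients served + 70% residents): Thornfield Interchange 0.2936; Pioneer Terminal 0.2653; Valley Overpass 0.4411.
Pro-rata amounts: Thornfield Interchange 272,315.86; Pioneer Terminal 246,073.83; Valley Overpass 409,210.31.
After rounding ($100): Thornfield Interchange $272,300; Pioneer Terminal $246,100; Valley Overpass $409,200. Sum = $927,600.
Sum already equals the total — no adjustment.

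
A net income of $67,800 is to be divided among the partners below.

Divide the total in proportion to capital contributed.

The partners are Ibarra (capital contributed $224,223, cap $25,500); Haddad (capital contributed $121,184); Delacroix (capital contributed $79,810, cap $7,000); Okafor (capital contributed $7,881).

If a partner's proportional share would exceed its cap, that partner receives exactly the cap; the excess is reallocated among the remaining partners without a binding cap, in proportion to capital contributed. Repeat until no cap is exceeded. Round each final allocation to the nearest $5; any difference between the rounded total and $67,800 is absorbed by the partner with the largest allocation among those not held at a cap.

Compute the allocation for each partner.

Total capital contributed = 433,098.
Pro-rata shares before constraints: Ibarra 35,101.34; Haddad 18,970.94; Delacroix 12,493.98; Okafor 1,233.74.
Cap binds for Ibarra ($25,500), Delacroix ($7,000); residual $35,300 reallocated over remaining capital contributed 129,065.
Redistributed shares: Haddad 33,144.50 → $33,145; Okafor 2,155.50 → $2,155.

Ibarra: $25,500 | Haddad: $33,145 | Delacroix: $7,000 | Okafor: $2,155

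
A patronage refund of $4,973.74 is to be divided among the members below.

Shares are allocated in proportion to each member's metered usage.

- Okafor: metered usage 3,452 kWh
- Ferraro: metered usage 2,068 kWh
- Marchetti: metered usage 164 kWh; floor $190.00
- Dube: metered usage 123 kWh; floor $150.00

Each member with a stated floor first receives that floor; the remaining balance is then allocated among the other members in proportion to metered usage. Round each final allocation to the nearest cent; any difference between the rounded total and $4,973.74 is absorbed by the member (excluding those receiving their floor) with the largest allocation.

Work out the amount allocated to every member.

Minimums first: Marchetti $190.00; Dube $150.00. Remaining pool $4,633.74.
Remaining pool split over remaining metered usage 5,520: Okafor 2,897.7664 → $2,897.77; Ferraro 1,735.9736 → $1,735.97.

Okafor: $2,897.77 | Ferraro: $1,735.97 | Marchetti: $190.00 | Dube: $150.00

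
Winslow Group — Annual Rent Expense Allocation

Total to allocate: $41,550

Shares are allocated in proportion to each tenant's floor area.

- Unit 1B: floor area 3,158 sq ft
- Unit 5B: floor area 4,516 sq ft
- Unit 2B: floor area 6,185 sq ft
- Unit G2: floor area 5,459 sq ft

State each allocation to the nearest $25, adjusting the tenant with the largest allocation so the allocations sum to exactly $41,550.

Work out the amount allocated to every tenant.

Unit 1B: $6,800; Unit 5B: $9,725; Unit 2B: $13,275; Unit G2: $11,750

Floor area total: 19,318.
Pro-rata amounts: Unit 1B 3,158/19,318 × $41,550 = 6,792.36; Unit 5B 4,516/19,318 × $41,550 = 9,713.21; Unit 2B 6,185/19,318 × $41,550 = 13,302.97; Unit G2 5,459/19,318 × $41,550 = 11,741.46.
After rounding ($25): Unit 1B $6,800; Unit 5B $9,725; Unit 2B $13,300; Unit G2 $11,750. Sum = $41,575.
Difference $41,550 − $41,575 = −$25 applied to largest allocation (Unit 2B): Unit 2B becomes $13,275.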